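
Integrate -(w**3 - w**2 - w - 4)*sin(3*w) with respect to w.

w**3*cos(3*w)/3 - w**2*sin(3*w)/3 - w**2*cos(3*w)/3 + 2*w*sin(3*w)/9 - 5*w*cos(3*w)/9 + 5*sin(3*w)/27 - 34*cos(3*w)/27 + C

Use integration by parts with u = w**3 - w**2 - w - 4, dv = -sin(3*w) dw, so v = cos(3*w)/3.
Apply parts 3 times (tabular method): alternate signs, differentiate u down to 0, integrate dv up.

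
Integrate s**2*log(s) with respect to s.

Use integration by parts with u = log(s), dv = s**2 ds.
Then du = 1/s ds and v = s**3/3.

s**3*log(s)/3 - s**3/9 + C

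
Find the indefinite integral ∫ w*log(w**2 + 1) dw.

Let u = w**2 + 1, so du = (2*w) dw.
The integral becomes (1/2)·∫ log(u) du; integrate by parts with u′=log(u), dv′=du.

w**2*log(w**2 + 1)/2 - w**2/2 + log(w**2 + 1)/2 + C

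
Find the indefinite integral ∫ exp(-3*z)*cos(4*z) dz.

Let I denote the integral. Integrate by parts with u = cos(4*z), dv = exp(-3*z) dz, so v = -exp(-3*z)/3: I = -exp(-3*z)*cos(4*z)/3 − (4/3)·∫ exp(-3*z)*sin(4*z) dz.
Apply parts again with u = sin(4*z), dv = exp(-3*z) dz: ∫ exp(-3*z)*sin(4*z) dz = -exp(-3*z)*sin(4*z)/3 + (4/3)·I. Substituting back brings back I: I = 4*exp(-3*z)*sin(4*z)/9 - exp(-3*z)*cos(4*z)/3 − (16/9)·I.
Solving for I: (1 + 16/9)·I equals the remaining terms, so I = (9/25)·(4*exp(-3*z)*sin(4*z)/9 - exp(-3*z)*cos(4*z)/3).

4*exp(-3*z)*sin(4*z)/25 - 3*exp(-3*z)*cos(4*z)/25 + C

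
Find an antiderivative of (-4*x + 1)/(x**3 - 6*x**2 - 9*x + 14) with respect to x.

-log(x - 7)/2 + log(x - 1)/6 + log(x + 2)/3 + C

Factor the denominator: (x - 7)*(x - 1)*(x + 2).
Partial-fraction decomposition: 1/(3*(x + 2)) + 1/(6*(x - 1)) - 1/(2*(x - 7)).
Integrate each term: A/(x−a) contributes A·log|x−a|.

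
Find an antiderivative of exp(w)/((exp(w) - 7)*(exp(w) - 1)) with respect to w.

log(exp(w) - 7)/6 - log(exp(w) - 1)/6 + C

Let u = e^w, du = e^w dw.
The integral becomes ∫ du/((u-1)(u-7)); decompose into partial fractions.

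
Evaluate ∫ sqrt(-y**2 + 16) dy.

Substitute y = 4·sin(θ), so dy = 4·cos(θ) dθ and the radical becomes sqrt(-y**2 + 16) = 4·cos(θ) by the Pythagorean identity.
Integrate the resulting trig expression in θ, then back-substitute θ = asin(y/4), sin(θ) = y/4, cos(θ) = sqrt(-y**2 + 16)/4 (absorbing any constant into C).

y*sqrt(-y**2 + 16)/2 + 8*asin(y/4) + C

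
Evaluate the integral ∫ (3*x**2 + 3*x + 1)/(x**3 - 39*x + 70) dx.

91*log(x - 5)/36 - 19*log(x - 2)/27 + 127*log(x + 7)/108 + C

Factor the denominator: (x - 5)*(x - 2)*(x + 7).
Partial-fraction decomposition: 127/(108*(x + 7)) - 19/(27*(x - 2)) + 91/(36*(x - 5)).
Integrate each term: A/(x−a) contributes A·log|x−a|.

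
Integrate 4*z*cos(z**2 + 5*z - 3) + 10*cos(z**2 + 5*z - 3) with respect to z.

Let u = z**2 + 5*z - 3, so du = (2*z + 5) dz.
Rewriting, the integral becomes 2·∫ cos(u) du = 2·sin(u).
Substituting back, u = z**2 + 5*z - 3.

2*sin(z**2 + 5*z - 3) + C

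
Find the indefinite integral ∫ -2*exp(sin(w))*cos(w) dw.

-2*exp(sin(w)) + C

Let u = sin(w), so du = (cos(w)) dw.
Rewriting, the integral becomes -2·∫ e^u du = -2·e^u.
Substituting back, u = sin(w).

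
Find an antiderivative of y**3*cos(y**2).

y**2*sin(y**2)/2 + cos(y**2)/2 + C

Let u = y², du = 2y dy; rewrite as (1/2)∫ u^1·cos(1u) du.
Now integrate by parts 1 time.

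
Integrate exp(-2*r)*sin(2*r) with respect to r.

Let I denote the integral. Integrate by parts with u = sin(2*r), dv = exp(-2*r) dr, so v = -exp(-2*r)/2: I = -exp(-2*r)*sin(2*r)/2 + ∫ exp(-2*r)*cos(2*r) dr.
Apply parts again with u = cos(2*r), dv = exp(-2*r) dr: ∫ exp(-2*r)*cos(2*r) dr = -exp(-2*r)*cos(2*r)/2 − I. Substituting back brings back I: I = -exp(-2*r)*sin(2*r)/2 - exp(-2*r)*cos(2*r)/2 − I.
Solving for I: (1 + 1)·I equals the remaining terms, so I = (1/2)·(-exp(-2*r)*sin(2*r)/2 - exp(-2*r)*cos(2*r)/2).

-exp(-2*r)*sin(2*r)/4 - exp(-2*r)*cos(2*r)/4 + C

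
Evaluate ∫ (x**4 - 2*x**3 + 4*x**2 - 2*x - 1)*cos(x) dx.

Use integration by parts with u = x**4 - 2*x**3 + 4*x**2 - 2*x - 1, dv = cos(x) dx, so v = sin(x).
Apply parts 4 times (tabular method): alternate signs, differentiate u down to 0, integrate dv up.

x**4*sin(x) - 2*x**3*sin(x) + 4*x**3*cos(x) - 8*x**2*sin(x) - 6*x**2*cos(x) + 10*x*sin(x) - 16*x*cos(x) + 15*sin(x) + 10*cos(x) + C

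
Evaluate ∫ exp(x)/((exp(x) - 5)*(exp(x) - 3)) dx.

Let u = e^x, du = e^x dx.
The integral becomes ∫ du/((u-5)(u-3)); decompose into partial fractions.

log(exp(x) - 5)/2 - log(exp(x) - 3)/2 + C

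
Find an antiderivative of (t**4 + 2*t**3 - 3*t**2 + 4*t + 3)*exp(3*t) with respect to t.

(27*t**4 + 18*t**3 - 99*t**2 + 174*t + 23)*exp(3*t)/81 + C

Use integration by parts with u = t**4 + 2*t**3 - 3*t**2 + 4*t + 3, dv = exp(3*t) dt, so v = exp(3*t)/3.
Apply parts 4 times (tabular method): alternate signs, differentiate u down to 0, integrate dv up.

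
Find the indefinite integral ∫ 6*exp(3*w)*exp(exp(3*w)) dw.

Let u = exp(3*w), so du = (3*exp(3*w)) dw.
Rewriting, the integral becomes 2·∫ e^u du = 2·e^u.
Substituting back, u = exp(3*w).

2*exp(exp(3*w)) + C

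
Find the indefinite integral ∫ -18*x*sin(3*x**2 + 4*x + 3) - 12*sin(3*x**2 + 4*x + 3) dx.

Let u = 3*x**2 + 4*x + 3, so du = (6*x + 4) dx.
Rewriting, the integral becomes -3·∫ sin(u) du = -3·-cos(u).
Substituting back, u = 3*x**2 + 4*x + 3.

3*cos(3*x**2 + 4*x + 3) + C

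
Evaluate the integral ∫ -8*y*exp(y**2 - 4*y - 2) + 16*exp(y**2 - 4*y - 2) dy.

-4*exp(y**2 - 4*y - 2) + C

Let u = y**2 - 4*y - 2, so du = (2*y - 4) dy.
Rewriting, the integral becomes -4·∫ e^u du = -4·e^u.
Substituting back, u = y**2 - 4*y - 2.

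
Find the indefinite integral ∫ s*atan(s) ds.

Use integration by parts with u = arctan(s), dv = s ds.
Then du = 1/(s**2 + 1) ds.

s**2*atan(s)/2 - s/2 + atan(s)/2 + C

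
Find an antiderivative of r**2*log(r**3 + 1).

r**3*log(r**3 + 1)/3 - r**3/3 + log(r**3 + 1)/3 + C

Let u = r**3 + 1, so du = (3*r**2) dr.
The integral becomes (1/3)·∫ log(u) du; integrate by parts with u′=log(u), dv′=du.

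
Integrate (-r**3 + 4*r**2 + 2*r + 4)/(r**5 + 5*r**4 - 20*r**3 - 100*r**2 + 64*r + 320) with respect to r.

log(r - 4)/72 - log(r - 2)/21 + log(r + 2)/6 - 31*log(r + 4)/24 + 73*log(r + 5)/63 + C

Factor the denominator: (r - 4)*(r - 2)*(r + 2)*(r + 4)*(r + 5).
Partial-fraction decomposition: 73/(63*(r + 5)) - 31/(24*(r + 4)) + 1/(6*(r + 2)) - 1/(21*(r - 2)) + 1/(72*(r - 4)).
Integrate each term: A/(r−a) contributes A·log|r−a|.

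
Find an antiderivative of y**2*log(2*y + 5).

Use integration by parts with u = log(2*y + 5), dv = y**2 dy.
Then du = 2/(2*y + 5) dy and v = y**3/3.

y**3*log(2*y + 5)/3 - y**3/9 + 5*y**2/12 - 25*y/12 + 125*log(2*y + 5)/24 + C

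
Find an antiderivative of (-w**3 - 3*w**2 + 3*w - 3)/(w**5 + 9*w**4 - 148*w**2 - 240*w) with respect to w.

Factor the denominator: w*(w - 4)*(w + 2)*(w + 5)*(w + 6).
Partial-fraction decomposition: 29/(80*(w + 6)) - 32/(135*(w + 5)) - 13/(144*(w + 2)) - 103/(2160*(w - 4)) + 1/(80*w).
Integrate each term: A/(w−a) contributes A·log|w−a|.

log(w)/80 - 103*log(w - 4)/2160 - 13*log(w + 2)/144 - 32*log(w + 5)/135 + 29*log(w + 6)/80 + C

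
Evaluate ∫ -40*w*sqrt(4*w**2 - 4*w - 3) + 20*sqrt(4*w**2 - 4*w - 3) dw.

-10*(4*w**2 - 4*w - 3)**(3/2)/3 + C

Let u = 4*w**2 - 4*w - 3, so du = (8*w - 4) dw.
Rewriting, the integral becomes -5·∫ √u du = -5·(2/3)u^(3/2).
Substituting back, u = 4*w**2 - 4*w - 3.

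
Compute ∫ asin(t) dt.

Use integration by parts with u = arcsin(t), dv = dt.
Then du = 1/sqrt(-t**2 + 1) dt.

t*asin(t) + sqrt(-t**2 + 1) + C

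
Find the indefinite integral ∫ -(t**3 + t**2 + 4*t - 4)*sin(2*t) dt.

t**3*cos(2*t)/2 - 3*t**2*sin(2*t)/4 + t**2*cos(2*t)/2 - t*sin(2*t)/2 + 5*t*cos(2*t)/4 - 5*sin(2*t)/8 - 9*cos(2*t)/4 + C

Use integration by parts with u = t**3 + t**2 + 4*t - 4, dv = -sin(2*t) dt, so v = cos(2*t)/2.
Apply parts 3 times (tabular method): alternate signs, differentiate u down to 0, integrate dv up.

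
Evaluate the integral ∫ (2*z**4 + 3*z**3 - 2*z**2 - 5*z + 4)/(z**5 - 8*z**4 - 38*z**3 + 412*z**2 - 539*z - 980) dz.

Factor the denominator: (z - 7)*(z - 5)*(z - 4)*(z + 1)*(z + 7).
Partial-fraction decomposition: 619/(1848*(z + 7)) - 1/(240*(z + 1)) + 656/(165*(z - 4)) - 259/(24*(z - 5)) + 2851/(336*(z - 7)).
Integrate each term: A/(z−a) contributes A·log|z−a|.

2851*log(z - 7)/336 - 259*log(z - 5)/24 + 656*log(z - 4)/165 - log(z + 1)/240 + 619*log(z + 7)/1848 + C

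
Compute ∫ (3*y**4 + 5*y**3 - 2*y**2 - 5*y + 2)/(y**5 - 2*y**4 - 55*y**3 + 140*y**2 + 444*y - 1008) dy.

Factor the denominator: (y - 6)*(y - 4)*(y - 2)*(y + 3)*(y + 7).
Partial-fraction decomposition: 603/(572*(y + 7)) - 107/(1260*(y + 3)) + 1/(5*(y - 2)) - 519/(154*(y - 4)) + 1217/(234*(y - 6)).
Integrate each term: A/(y−a) contributes A·log|y−a|.

1217*log(y - 6)/234 - 519*log(y - 4)/154 + log(y - 2)/5 - 107*log(y + 3)/1260 + 603*log(y + 7)/572 + C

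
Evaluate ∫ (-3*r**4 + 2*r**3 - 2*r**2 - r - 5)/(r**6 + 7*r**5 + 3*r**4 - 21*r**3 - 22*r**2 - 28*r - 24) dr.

Factor the denominator: (r - 2)*(r + 1)*(r + 2)*(r + 6)*(r**2 + 1).
Partial-fraction decomposition: -3*(9*r - 17)/(370*(r**2 + 1)) + 4391/(5920*(r + 6)) - 15/(16*(r + 2)) + 11/(30*(r + 1)) - 47/(480*(r - 2)).
Integrate each term; A/(r−a) gives A·log|r−a|; the (Br+D)/(r²+p²) term gives a log and an atan.

-47*log(r - 2)/480 + 11*log(r + 1)/30 - 15*log(r + 2)/16 + 4391*log(r + 6)/5920 - 27*log(r**2 + 1)/740 + 51*atan(r)/370 + C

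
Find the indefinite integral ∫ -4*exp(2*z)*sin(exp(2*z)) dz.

Let u = exp(2*z), so du = (2*exp(2*z)) dz.
Rewriting, the integral becomes -2·∫ sin(u) du = -2·-cos(u).
Substituting back, u = exp(2*z).

2*cos(exp(2*z)) + C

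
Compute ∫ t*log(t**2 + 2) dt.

t**2*log(t**2 + 2)/2 - t**2/2 + log(t**2 + 2) + C

Let u = t**2 + 2, so du = (2*t) dt.
The integral becomes (1/2)·∫ log(u) du; integrate by parts with u′=log(u), dv′=du.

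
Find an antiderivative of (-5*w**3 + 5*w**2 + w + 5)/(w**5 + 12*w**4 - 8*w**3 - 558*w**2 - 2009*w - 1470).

Factor the denominator: (w - 7)*(w + 1)*(w + 5)*(w + 6)*(w + 7).
Partial-fraction decomposition: 979/(84*(w + 7)) - 1259/(65*(w + 6)) + 125/(16*(w + 5)) - 7/(480*(w + 1)) - 243/(2912*(w - 7)).
Integrate each term: A/(w−a) contributes A·log|w−a|.

-243*log(w - 7)/2912 - 7*log(w + 1)/480 + 125*log(w + 5)/16 - 1259*log(w + 6)/65 + 979*log(w + 7)/84 + C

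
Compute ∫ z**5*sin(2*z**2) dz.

-z**4*cos(2*z**2)/4 + z**2*sin(2*z**2)/4 + cos(2*z**2)/8 + C

Let u = z², du = 2z dz; rewrite as (1/2)∫ u^2·sin(2u) du.
Now integrate by parts 2 times.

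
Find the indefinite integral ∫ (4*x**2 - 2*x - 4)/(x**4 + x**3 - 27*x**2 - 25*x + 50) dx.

43*log(x - 5)/140 + log(x - 1)/36 + 16*log(x + 2)/63 - 53*log(x + 5)/90 + C

Factor the denominator: (x - 5)*(x - 1)*(x + 2)*(x + 5).
Partial-fraction decomposition: -53/(90*(x + 5)) + 16/(63*(x + 2)) + 1/(36*(x - 1)) + 43/(140*(x - 5)).
Integrate each term: A/(x−a) contributes A·log|x−a|.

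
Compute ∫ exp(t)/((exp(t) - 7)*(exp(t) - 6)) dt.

Let u = e^t, du = e^t dt.
The integral becomes ∫ du/((u-6)(u-7)); decompose into partial fractions.

log(exp(t) - 7) - log(exp(t) - 6) + C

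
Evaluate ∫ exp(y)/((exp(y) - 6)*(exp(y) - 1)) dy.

Let u = e^y, du = e^y dy.
The integral becomes ∫ du/((u-1)(u-6)); decompose into partial fractions.

log(exp(y) - 6)/5 - log(exp(y) - 1)/5 + C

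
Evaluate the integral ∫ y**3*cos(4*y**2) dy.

Let u = y², du = 2y dy; rewrite as (1/2)∫ u^1·cos(4u) du.
Now integrate by parts 1 time.

y**2*sin(4*y**2)/8 + cos(4*y**2)/32 + C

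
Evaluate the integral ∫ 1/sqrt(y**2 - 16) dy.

log(y + sqrt(y**2 - 16)) + C

Substitute y = 4·sec(θ), so dy = 4·sec(θ)*tan(θ) dθ and the radical becomes sqrt(y**2 - 16) = 4·tan(θ) by the Pythagorean identity.
Integrate the resulting trig expression in θ, then back-substitute sec(θ) = y/4, tan(θ) = sqrt(y**2 - 16)/4 (absorbing any constant into C).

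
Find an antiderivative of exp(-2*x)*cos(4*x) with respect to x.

Let I denote the integral. Integrate by parts with u = cos(4*x), dv = exp(-2*x) dx, so v = -exp(-2*x)/2: I = -exp(-2*x)*cos(4*x)/2 − 2·∫ exp(-2*x)*sin(4*x) dx.
Apply parts again with u = sin(4*x), dv = exp(-2*x) dx: ∫ exp(-2*x)*sin(4*x) dx = -exp(-2*x)*sin(4*x)/2 + 2·I. Substituting back brings back I: I = exp(-2*x)*sin(4*x) - exp(-2*x)*cos(4*x)/2 − 4·I.
Solving for I: (1 + 4)·I equals the remaining terms, so I = (1/5)·(exp(-2*x)*sin(4*x) - exp(-2*x)*cos(4*x)/2).

exp(-2*x)*sin(4*x)/5 - exp(-2*x)*cos(4*x)/10 + C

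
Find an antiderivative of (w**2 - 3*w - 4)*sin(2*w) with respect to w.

-w**2*cos(2*w)/2 + w*sin(2*w)/2 + 3*w*cos(2*w)/2 - 3*sin(2*w)/4 + 9*cos(2*w)/4 + C

Use integration by parts with u = w**2 - 3*w - 4, dv = sin(2*w) dw, so v = -cos(2*w)/2.
Apply parts 2 times (tabular method): alternate signs, differentiate u down to 0, integrate dv up.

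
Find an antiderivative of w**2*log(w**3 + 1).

Let u = w**3 + 1, so du = (3*w**2) dw.
The integral becomes (1/3)·∫ log(u) du; integrate by parts with u′=log(u), dv′=du.

w**3*log(w**3 + 1)/3 - w**3/3 + log(w**3 + 1)/3 + C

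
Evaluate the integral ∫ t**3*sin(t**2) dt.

Let u = t², du = 2t dt; rewrite as (1/2)∫ u^1·sin(1u) du.
Now integrate by parts 1 time.

-t**2*cos(t**2)/2 + sin(t**2)/2 + C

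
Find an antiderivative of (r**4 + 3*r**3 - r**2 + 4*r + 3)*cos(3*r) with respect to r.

Use integration by parts with u = r**4 + 3*r**3 - r**2 + 4*r + 3, dv = cos(3*r) dr, so v = sin(3*r)/3.
Apply parts 4 times (tabular method): alternate signs, differentiate u down to 0, integrate dv up.

r**4*sin(3*r)/3 + r**3*sin(3*r) + 4*r**3*cos(3*r)/9 - 7*r**2*sin(3*r)/9 + r**2*cos(3*r) + 2*r*sin(3*r)/3 - 14*r*cos(3*r)/27 + 95*sin(3*r)/81 + 2*cos(3*r)/9 + C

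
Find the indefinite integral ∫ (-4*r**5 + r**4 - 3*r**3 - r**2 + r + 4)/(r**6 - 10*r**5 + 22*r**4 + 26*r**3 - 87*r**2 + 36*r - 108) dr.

-15241*log(r - 6)/1332 + 8576*log(r - 3)/1125 - 83*log(r + 2)/500 - 69*log(r**2 + 1)/9250 - 192*atan(r)/4625 - 487/(75*r - 225) + C

Factor the denominator: (r - 6)*(r - 3)**2*(r + 2)*(r**2 + 1).
Partial-fraction decomposition: -3*(23*r + 64)/(4625*(r**2 + 1)) - 83/(500*(r + 2)) + 8576/(1125*(r - 3)) + 487/(75*(r - 3)**2) - 15241/(1332*(r - 6)).
Integrate each term; A/(r−a) gives A·log|r−a|; the (Br+D)/(r²+p²) term gives a log and an atan.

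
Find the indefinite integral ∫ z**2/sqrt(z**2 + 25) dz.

Substitute z = 5·tan(θ), so dz = 5·sec(θ)^2 dθ and the radical becomes sqrt(z**2 + 25) = 5·sec(θ) by the Pythagorean identity.
Integrate the resulting trig expression in θ, then back-substitute tan(θ) = z/5, sec(θ) = sqrt(z**2 + 25)/5 (absorbing any constant into C).

z*sqrt(z**2 + 25)/2 - 25*log(z + sqrt(z**2 + 25))/2 + C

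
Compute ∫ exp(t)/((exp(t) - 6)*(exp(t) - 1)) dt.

Let u = e^t, du = e^t dt.
The integral becomes ∫ du/((u-1)(u-6)); decompose into partial fractions.

log(exp(t) - 6)/5 - log(exp(t) - 1)/5 + C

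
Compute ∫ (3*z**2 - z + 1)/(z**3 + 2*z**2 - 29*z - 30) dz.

Factor the denominator: (z - 5)*(z + 1)*(z + 6).
Partial-fraction decomposition: 23/(11*(z + 6)) - 1/(6*(z + 1)) + 71/(66*(z - 5)).
Integrate each term: A/(z−a) contributes A·log|z−a|.

71*log(z - 5)/66 - log(z + 1)/6 + 23*log(z + 6)/11 + C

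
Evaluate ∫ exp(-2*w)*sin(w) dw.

Let I denote the integral. Integrate by parts with u = sin(w), dv = exp(-2*w) dw, so v = -exp(-2*w)/2: I = -exp(-2*w)*sin(w)/2 + (1/2)·∫ exp(-2*w)*cos(w) dw.
Apply parts again with u = cos(w), dv = exp(-2*w) dw: ∫ exp(-2*w)*cos(w) dw = -exp(-2*w)*cos(w)/2 − (1/2)·I. Substituting back brings back I: I = -exp(-2*w)*sin(w)/2 - exp(-2*w)*cos(w)/4 − (1/4)·I.
Solving for I: (1 + 1/4)·I equals the remaining terms, so I = (4/5)·(-exp(-2*w)*sin(w)/2 - exp(-2*w)*cos(w)/4).

-2*exp(-2*w)*sin(w)/5 - exp(-2*w)*cos(w)/5 + C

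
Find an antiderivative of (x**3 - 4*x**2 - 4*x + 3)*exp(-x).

(-x**3 + x**2 + 6*x + 3)*exp(-x) + C

Use integration by parts with u = x**3 - 4*x**2 - 4*x + 3, dv = exp(-x) dx, so v = -exp(-x).
Apply parts 3 times (tabular method): alternate signs, differentiate u down to 0, integrate dv up.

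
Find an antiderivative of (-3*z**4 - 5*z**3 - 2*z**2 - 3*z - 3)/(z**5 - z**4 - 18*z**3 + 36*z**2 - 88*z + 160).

Factor the denominator: (z - 4)*(z - 2)*(z + 5)*(z**2 + 4).
Partial-fraction decomposition: -(37*z + 366)/(464*(z**2 + 4)) - 184/(261*(z + 5)) + 15/(16*(z - 2)) - 227/(72*(z - 4)).
Integrate each term; A/(z−a) gives A·log|z−a|; the (Bz+D)/(z²+p²) term gives a log and an atan.

-227*log(z - 4)/72 + 15*log(z - 2)/16 - 184*log(z + 5)/261 - 37*log(z**2 + 4)/928 - 183*atan(z/2)/464 + C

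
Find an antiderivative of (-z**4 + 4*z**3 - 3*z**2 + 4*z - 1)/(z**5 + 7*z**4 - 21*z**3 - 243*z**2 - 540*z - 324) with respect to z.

-517*log(z - 6)/6804 + 13*log(z + 1)/140 + 3139*log(z + 3)/972 - 2293*log(z + 6)/540 + 229/(54*z + 162) + C

Factor the denominator: (z - 6)*(z + 1)*(z + 3)**2*(z + 6).
Partial-fraction decomposition: -2293/(540*(z + 6)) + 3139/(972*(z + 3)) - 229/(54*(z + 3)**2) + 13/(140*(z + 1)) - 517/(6804*(z - 6)).
Integrate each term; A/(z−a) gives A·log|z−a|; A/(z−a)² gives −A/(z−a).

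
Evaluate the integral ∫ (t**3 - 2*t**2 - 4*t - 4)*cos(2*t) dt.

Use integration by parts with u = t**3 - 2*t**2 - 4*t - 4, dv = cos(2*t) dt, so v = sin(2*t)/2.
Apply parts 3 times (tabular method): alternate signs, differentiate u down to 0, integrate dv up.

t**3*sin(2*t)/2 - t**2*sin(2*t) + 3*t**2*cos(2*t)/4 - 11*t*sin(2*t)/4 - t*cos(2*t) - 3*sin(2*t)/2 - 11*cos(2*t)/8 + C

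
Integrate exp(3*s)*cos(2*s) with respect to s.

2*exp(3*s)*sin(2*s)/13 + 3*exp(3*s)*cos(2*s)/13 + C

Let I denote the integral. Integrate by parts with u = cos(2*s), dv = exp(3*s) ds, so v = exp(3*s)/3: I = exp(3*s)*cos(2*s)/3 + (2/3)·∫ exp(3*s)*sin(2*s) ds.
Apply parts again with u = sin(2*s), dv = exp(3*s) ds: ∫ exp(3*s)*sin(2*s) ds = exp(3*s)*sin(2*s)/3 − (2/3)·I. Substituting back brings back I: I = 2*exp(3*s)*sin(2*s)/9 + exp(3*s)*cos(2*s)/3 − (4/9)·I.
Solving for I: (1 + 4/9)·I equals the remaining terms, so I = (9/13)·(2*exp(3*s)*sin(2*s)/9 + exp(3*s)*cos(2*s)/3).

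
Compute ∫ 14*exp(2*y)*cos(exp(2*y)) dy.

Let u = exp(2*y), so du = (2*exp(2*y)) dy.
Rewriting, the integral becomes 7·∫ cos(u) du = 7·sin(u).
Substituting back, u = exp(2*y).

7*sin(exp(2*y)) + C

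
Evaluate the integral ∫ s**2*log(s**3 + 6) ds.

Let u = s**3 + 6, so du = (3*s**2) ds.
The integral becomes (1/3)·∫ log(u) du; integrate by parts with u′=log(u), dv′=du.

s**3*log(s**3 + 6)/3 - s**3/3 + 2*log(s**3 + 6) + C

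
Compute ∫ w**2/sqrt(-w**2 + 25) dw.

Substitute w = 5·sin(θ), so dw = 5·cos(θ) dθ and the radical becomes sqrt(-w**2 + 25) = 5·cos(θ) by the Pythagorean identity.
Integrate the resulting trig expression in θ, then back-substitute θ = asin(w/5), sin(θ) = w/5, cos(θ) = sqrt(-w**2 + 25)/5 (absorbing any constant into C).

-w*sqrt(-w**2 + 25)/2 + 25*asin(w/5)/2 + C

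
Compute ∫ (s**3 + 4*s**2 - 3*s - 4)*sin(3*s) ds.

Use integration by parts with u = s**3 + 4*s**2 - 3*s - 4, dv = sin(3*s) ds, so v = -cos(3*s)/3.
Apply parts 3 times (tabular method): alternate signs, differentiate u down to 0, integrate dv up.

-s**3*cos(3*s)/3 + s**2*sin(3*s)/3 - 4*s**2*cos(3*s)/3 + 8*s*sin(3*s)/9 + 11*s*cos(3*s)/9 - 11*sin(3*s)/27 + 44*cos(3*s)/27 + C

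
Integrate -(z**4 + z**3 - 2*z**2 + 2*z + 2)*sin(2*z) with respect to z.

z**4*cos(2*z)/2 - z**3*sin(2*z) + z**3*cos(2*z)/2 - 3*z**2*sin(2*z)/4 - 5*z**2*cos(2*z)/2 + 5*z*sin(2*z)/2 + z*cos(2*z)/4 - sin(2*z)/8 + 9*cos(2*z)/4 + C

Use integration by parts with u = z**4 + z**3 - 2*z**2 + 2*z + 2, dv = -sin(2*z) dz, so v = cos(2*z)/2.
Apply parts 4 times (tabular method): alternate signs, differentiate u down to 0, integrate dv up.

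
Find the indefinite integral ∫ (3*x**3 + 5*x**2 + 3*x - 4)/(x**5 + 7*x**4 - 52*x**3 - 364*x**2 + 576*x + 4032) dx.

421*log(x - 6)/1560 - 7*log(x - 4)/44 - 4*log(x + 4)/15 + 49*log(x + 6)/24 - 809*log(x + 7)/429 + C

Factor the denominator: (x - 6)*(x - 4)*(x + 4)*(x + 6)*(x + 7).
Partial-fraction decomposition: -809/(429*(x + 7)) + 49/(24*(x + 6)) - 4/(15*(x + 4)) - 7/(44*(x - 4)) + 421/(1560*(x - 6)).
Integrate each term: A/(x−a) contributes A·log|x−a|.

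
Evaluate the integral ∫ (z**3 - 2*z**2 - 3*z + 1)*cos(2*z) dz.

z**3*sin(2*z)/2 - z**2*sin(2*z) + 3*z**2*cos(2*z)/4 - 9*z*sin(2*z)/4 - z*cos(2*z) + sin(2*z) - 9*cos(2*z)/8 + C

Use integration by parts with u = z**3 - 2*z**2 - 3*z + 1, dv = cos(2*z) dz, so v = sin(2*z)/2.
Apply parts 3 times (tabular method): alternate signs, differentiate u down to 0, integrate dv up.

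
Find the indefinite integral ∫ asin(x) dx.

Use integration by parts with u = arcsin(x), dv = dx.
Then du = 1/sqrt(-x**2 + 1) dx.

x*asin(x) + sqrt(-x**2 + 1) + C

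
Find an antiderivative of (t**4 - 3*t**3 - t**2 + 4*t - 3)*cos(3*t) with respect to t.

t**4*sin(3*t)/3 - t**3*sin(3*t) + 4*t**3*cos(3*t)/9 - 7*t**2*sin(3*t)/9 - t**2*cos(3*t) + 2*t*sin(3*t) - 14*t*cos(3*t)/27 - 67*sin(3*t)/81 + 2*cos(3*t)/3 + C

Use integration by parts with u = t**4 - 3*t**3 - t**2 + 4*t - 3, dv = cos(3*t) dt, so v = sin(3*t)/3.
Apply parts 4 times (tabular method): alternate signs, differentiate u down to 0, integrate dv up.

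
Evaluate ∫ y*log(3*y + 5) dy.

y**2*log(3*y + 5)/2 - y**2/4 + 5*y/6 - 25*log(3*y + 5)/18 + C

Use integration by parts with u = log(3*y + 5), dv = y dy.
Then du = 3/(3*y + 5) dy and v = y**2/2.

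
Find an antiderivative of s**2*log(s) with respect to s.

s**3*log(s)/3 - s**3/9 + C

Use integration by parts with u = log(s), dv = s**2 ds.
Then du = 1/s ds and v = s**3/3.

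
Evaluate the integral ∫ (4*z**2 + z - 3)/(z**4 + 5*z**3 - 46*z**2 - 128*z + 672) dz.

453*log(z - 4)/2420 + 27*log(z + 6)/20 - 186*log(z + 7)/121 - 13/(22*z - 88) + C

Factor the denominator: (z - 4)**2*(z + 6)*(z + 7).
Partial-fraction decomposition: -186/(121*(z + 7)) + 27/(20*(z + 6)) + 453/(2420*(z - 4)) + 13/(22*(z - 4)**2).
Integrate each term; A/(z−a) gives A·log|z−a|; A/(z−a)² gives −A/(z−a).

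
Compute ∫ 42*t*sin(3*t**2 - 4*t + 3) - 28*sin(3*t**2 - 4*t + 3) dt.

-7*cos(3*t**2 - 4*t + 3) + C

Let u = 3*t**2 - 4*t + 3, so du = (6*t - 4) dt.
Rewriting, the integral becomes 7·∫ sin(u) du = 7·-cos(u).
Substituting back, u = 3*t**2 - 4*t + 3.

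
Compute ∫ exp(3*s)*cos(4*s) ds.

Let I denote the integral. Integrate by parts with u = cos(4*s), dv = exp(3*s) ds, so v = exp(3*s)/3: I = exp(3*s)*cos(4*s)/3 + (4/3)·∫ exp(3*s)*sin(4*s) ds.
Apply parts again with u = sin(4*s), dv = exp(3*s) ds: ∫ exp(3*s)*sin(4*s) ds = exp(3*s)*sin(4*s)/3 − (4/3)·I. Substituting back brings back I: I = 4*exp(3*s)*sin(4*s)/9 + exp(3*s)*cos(4*s)/3 − (16/9)·I.
Solving for I: (1 + 16/9)·I equals the remaining terms, so I = (9/25)·(4*exp(3*s)*sin(4*s)/9 + exp(3*s)*cos(4*s)/3).

4*exp(3*s)*sin(4*s)/25 + 3*exp(3*s)*cos(4*s)/25 + C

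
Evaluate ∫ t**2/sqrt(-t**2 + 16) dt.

Substitute t = 4·sin(θ), so dt = 4·cos(θ) dθ and the radical becomes sqrt(-t**2 + 16) = 4·cos(θ) by the Pythagorean identity.
Integrate the resulting trig expression in θ, then back-substitute θ = asin(t/4), sin(θ) = t/4, cos(θ) = sqrt(-t**2 + 16)/4 (absorbing any constant into C).

-t*sqrt(-t**2 + 16)/2 + 8*asin(t/4) + C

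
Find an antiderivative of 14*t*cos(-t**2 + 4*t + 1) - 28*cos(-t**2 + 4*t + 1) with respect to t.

-7*sin(-t**2 + 4*t + 1) + C

Let u = t**2 - 4*t - 1, so du = (2*t - 4) dt.
Rewriting, the integral becomes 7·∫ cos(u) du = 7·sin(u).
Substituting back, u = t**2 - 4*t - 1.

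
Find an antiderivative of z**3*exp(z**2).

Let u = z², du = 2z dz; rewrite as (1/2)∫ u^1·exp(1u) du.
Now integrate by parts 1 time.

(z**2 - 1)*exp(z**2)/2 + C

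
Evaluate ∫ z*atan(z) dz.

Use integration by parts with u = arctan(z), dv = z dz.
Then du = 1/(z**2 + 1) dz.

z**2*atan(z)/2 - z/2 + atan(z)/2 + C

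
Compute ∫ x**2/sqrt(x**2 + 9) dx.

Substitute x = 3·tan(θ), so dx = 3·sec(θ)^2 dθ and the radical becomes sqrt(x**2 + 9) = 3·sec(θ) by the Pythagorean identity.
Integrate the resulting trig expression in θ, then back-substitute tan(θ) = x/3, sec(θ) = sqrt(x**2 + 9)/3 (absorbing any constant into C).

x*sqrt(x**2 + 9)/2 - 9*log(x + sqrt(x**2 + 9))/2 + C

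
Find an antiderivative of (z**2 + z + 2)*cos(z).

Use integration by parts with u = z**2 + z + 2, dv = cos(z) dz, so v = sin(z).
Apply parts 2 times (tabular method): alternate signs, differentiate u down to 0, integrate dv up.

z**2*sin(z) + z*sin(z) + 2*z*cos(z) + cos(z) + C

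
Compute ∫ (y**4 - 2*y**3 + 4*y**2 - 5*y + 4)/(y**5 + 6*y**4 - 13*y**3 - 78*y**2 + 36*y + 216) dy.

26*log(y - 3)/135 - log(y - 2)/16 + 31*log(y + 2)/40 - 19*log(y + 3)/9 + 953*log(y + 6)/432 + C

Factor the denominator: (y - 3)*(y - 2)*(y + 2)*(y + 3)*(y + 6).
Partial-fraction decomposition: 953/(432*(y + 6)) - 19/(9*(y + 3)) + 31/(40*(y + 2)) - 1/(16*(y - 2)) + 26/(135*(y - 3)).
Integrate each term: A/(y−a) contributes A·log|y−a|.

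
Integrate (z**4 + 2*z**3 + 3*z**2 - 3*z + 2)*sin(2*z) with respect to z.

Use integration by parts with u = z**4 + 2*z**3 + 3*z**2 - 3*z + 2, dv = sin(2*z) dz, so v = -cos(2*z)/2.
Apply parts 4 times (tabular method): alternate signs, differentiate u down to 0, integrate dv up.

-z**4*cos(2*z)/2 + z**3*sin(2*z) - z**3*cos(2*z) + 3*z**2*sin(2*z)/2 + 3*z*cos(2*z) - 3*sin(2*z)/2 - cos(2*z) + C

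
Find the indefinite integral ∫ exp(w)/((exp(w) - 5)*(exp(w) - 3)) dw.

log(exp(w) - 5)/2 - log(exp(w) - 3)/2 + C

Let u = e^w, du = e^w dw.
The integral becomes ∫ du/((u-5)(u-3)); decompose into partial fractions.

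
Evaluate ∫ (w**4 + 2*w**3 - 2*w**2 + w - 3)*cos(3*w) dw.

w**4*sin(3*w)/3 + 2*w**3*sin(3*w)/3 + 4*w**3*cos(3*w)/9 - 10*w**2*sin(3*w)/9 + 2*w**2*cos(3*w)/3 - w*sin(3*w)/9 - 20*w*cos(3*w)/27 - 61*sin(3*w)/81 - cos(3*w)/27 + C

Use integration by parts with u = w**4 + 2*w**3 - 2*w**2 + w - 3, dv = cos(3*w) dw, so v = sin(3*w)/3.
Apply parts 4 times (tabular method): alternate signs, differentiate u down to 0, integrate dv up.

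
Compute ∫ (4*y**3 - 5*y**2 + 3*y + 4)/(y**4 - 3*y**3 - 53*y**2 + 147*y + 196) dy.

Factor the denominator: (y - 7)*(y - 4)*(y + 1)*(y + 7).
Partial-fraction decomposition: 817/(462*(y + 7)) - 1/(30*(y + 1)) - 64/(55*(y - 4)) + 24/(7*(y - 7)).
Integrate each term: A/(y−a) contributes A·log|y−a|.

24*log(y - 7)/7 - 64*log(y - 4)/55 - log(y + 1)/30 + 817*log(y + 7)/462 + C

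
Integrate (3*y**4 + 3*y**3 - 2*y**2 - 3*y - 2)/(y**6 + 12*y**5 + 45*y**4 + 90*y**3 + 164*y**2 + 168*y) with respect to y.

Factor the denominator: y*(y + 2)*(y + 3)*(y + 7)*(y**2 + 4).
Partial-fraction decomposition: 3*(y - 3)/(26*(y**2 + 4)) - 23/(28*(y + 7)) + 151/(156*(y + 3)) - 1/(4*(y + 2)) - 1/(84*y).
Integrate each term; A/(y−a) gives A·log|y−a|; the (By+D)/(y²+p²) term gives a log and an atan.

-log(y)/84 - log(y + 2)/4 + 151*log(y + 3)/156 - 23*log(y + 7)/28 + 3*log(y**2 + 4)/52 - 9*atan(y/2)/52 + C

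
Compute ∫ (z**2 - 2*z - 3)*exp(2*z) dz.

(2*z**2 - 6*z - 3)*exp(2*z)/4 + C

Use integration by parts with u = z**2 - 2*z - 3, dv = exp(2*z) dz, so v = exp(2*z)/2.
Apply parts 2 times (tabular method): alternate signs, differentiate u down to 0, integrate dv up.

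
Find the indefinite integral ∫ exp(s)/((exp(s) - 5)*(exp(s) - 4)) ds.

Let u = e^s, du = e^s ds.
The integral becomes ∫ du/((u-5)(u-4)); decompose into partial fractions.

log(exp(s) - 5) - log(exp(s) - 4) + C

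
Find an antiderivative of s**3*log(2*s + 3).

s**4*log(2*s + 3)/4 - s**4/16 + s**3/8 - 9*s**2/32 + 27*s/32 - 81*log(2*s + 3)/64 + C

Use integration by parts with u = log(2*s + 3), dv = s**3 ds.
Then du = 2/(2*s + 3) ds and v = s**4/4.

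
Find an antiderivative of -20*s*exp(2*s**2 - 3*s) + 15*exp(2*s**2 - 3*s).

Let u = 2*s**2 - 3*s, so du = (4*s - 3) ds.
Rewriting, the integral becomes -5·∫ e^u du = -5·e^u.
Substituting back, u = 2*s**2 - 3*s.

-5*exp(2*s**2 - 3*s) + C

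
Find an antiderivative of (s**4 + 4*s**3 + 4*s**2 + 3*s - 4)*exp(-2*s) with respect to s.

(-s**4 - 6*s**3 - 13*s**2 - 16*s - 4)*exp(-2*s)/2 + C

Use integration by parts with u = s**4 + 4*s**3 + 4*s**2 + 3*s - 4, dv = exp(-2*s) ds, so v = -exp(-2*s)/2.
Apply parts 4 times (tabular method): alternate signs, differentiate u down to 0, integrate dv up.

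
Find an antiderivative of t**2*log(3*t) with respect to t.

t**3*(log(t) + log(3))/3 - t**3/9 + C

Use integration by parts with u = log(3*t), dv = t**2 dt.
Then du = 1/t dt and v = t**3/3.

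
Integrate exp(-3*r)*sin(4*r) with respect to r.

Let I denote the integral. Integrate by parts with u = sin(4*r), dv = exp(-3*r) dr, so v = -exp(-3*r)/3: I = -exp(-3*r)*sin(4*r)/3 + (4/3)·∫ exp(-3*r)*cos(4*r) dr.
Apply parts again with u = cos(4*r), dv = exp(-3*r) dr: ∫ exp(-3*r)*cos(4*r) dr = -exp(-3*r)*cos(4*r)/3 − (4/3)·I. Substituting back brings back I: I = -exp(-3*r)*sin(4*r)/3 - 4*exp(-3*r)*cos(4*r)/9 − (16/9)·I.
Solving for I: (1 + 16/9)·I equals the remaining terms, so I = (9/25)·(-exp(-3*r)*sin(4*r)/3 - 4*exp(-3*r)*cos(4*r)/9).

-3*exp(-3*r)*sin(4*r)/25 - 4*exp(-3*r)*cos(4*r)/25 + C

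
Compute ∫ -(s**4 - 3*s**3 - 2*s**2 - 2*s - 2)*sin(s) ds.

s**4*cos(s) - 4*s**3*sin(s) - 3*s**3*cos(s) + 9*s**2*sin(s) - 14*s**2*cos(s) + 28*s*sin(s) + 16*s*cos(s) - 16*sin(s) + 26*cos(s) + C

Use integration by parts with u = s**4 - 3*s**3 - 2*s**2 - 2*s - 2, dv = -sin(s) ds, so v = cos(s).
Apply parts 4 times (tabular method): alternate signs, differentiate u down to 0, integrate dv up.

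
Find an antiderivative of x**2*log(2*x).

x**3*(log(x) + log(2))/3 - x**3/9 + C

Use integration by parts with u = log(2*x), dv = x**2 dx.
Then du = 1/x dx and v = x**3/3.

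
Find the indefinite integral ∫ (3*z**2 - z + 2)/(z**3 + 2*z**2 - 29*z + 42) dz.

Factor the denominator: (z - 3)*(z - 2)*(z + 7).
Partial-fraction decomposition: 26/(15*(z + 7)) - 4/(3*(z - 2)) + 13/(5*(z - 3)).
Integrate each term: A/(z−a) contributes A·log|z−a|.

13*log(z - 3)/5 - 4*log(z - 2)/3 + 26*log(z + 7)/15 + C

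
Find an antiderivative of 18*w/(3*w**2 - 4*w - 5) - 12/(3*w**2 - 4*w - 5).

3*log(3*w**2 - 4*w - 5) + C

Let u = 3*w**2 - 4*w - 5, so du = (6*w - 4) dw.
Rewriting, the integral becomes 3·∫ 1/u du = 3·log(u).
Substituting back, u = 3*w**2 - 4*w - 5.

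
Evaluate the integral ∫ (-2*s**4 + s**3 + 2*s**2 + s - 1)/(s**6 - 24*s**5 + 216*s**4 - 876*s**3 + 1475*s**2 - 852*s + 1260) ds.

-871*log(s - 7)/20 + 31427*log(s - 6)/1369 + 1071*log(s - 5)/52 - 207*log(s**2 + 1)/177970 - 523*atan(s)/177970 - 2299/(37*s - 222) + C

Factor the denominator: (s - 7)*(s - 6)**2*(s - 5)*(s**2 + 1).
Partial-fraction decomposition: -(414*s + 523)/(177970*(s**2 + 1)) + 1071/(52*(s - 5)) + 31427/(1369*(s - 6)) + 2299/(37*(s - 6)**2) - 871/(20*(s - 7)).
Integrate each term; A/(s−a) gives A·log|s−a|; the (Bs+D)/(s²+p²) term gives a log and an atan.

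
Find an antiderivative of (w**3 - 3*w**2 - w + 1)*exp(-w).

(-w**3 + w)*exp(-w) + C

Use integration by parts with u = w**3 - 3*w**2 - w + 1, dv = exp(-w) dw, so v = -exp(-w).
Apply parts 3 times (tabular method): alternate signs, differentiate u down to 0, integrate dv up.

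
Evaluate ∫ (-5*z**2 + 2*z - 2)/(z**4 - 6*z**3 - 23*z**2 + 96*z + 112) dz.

Factor the denominator: (z - 7)*(z - 4)*(z + 1)*(z + 4).
Partial-fraction decomposition: 15/(44*(z + 4)) - 3/(40*(z + 1)) + 37/(60*(z - 4)) - 233/(264*(z - 7)).
Integrate each term: A/(z−a) contributes A·log|z−a|.

-233*log(z - 7)/264 + 37*log(z - 4)/60 - 3*log(z + 1)/40 + 15*log(z + 4)/44 + C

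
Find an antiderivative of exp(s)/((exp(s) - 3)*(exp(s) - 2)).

log(exp(s) - 3) - log(exp(s) - 2) + C

Let u = e^s, du = e^s ds.
The integral becomes ∫ du/((u-3)(u-2)); decompose into partial fractions.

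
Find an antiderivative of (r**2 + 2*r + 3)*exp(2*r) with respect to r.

Use integration by parts with u = r**2 + 2*r + 3, dv = exp(2*r) dr, so v = exp(2*r)/2.
Apply parts 2 times (tabular method): alternate signs, differentiate u down to 0, integrate dv up.

(2*r**2 + 2*r + 5)*exp(2*r)/4 + C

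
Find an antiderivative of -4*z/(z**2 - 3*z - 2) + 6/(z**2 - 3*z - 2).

-2*log(z**2 - 3*z - 2) + C

Let u = z**2 - 3*z - 2, so du = (2*z - 3) dz.
Rewriting, the integral becomes -2·∫ 1/u du = -2·log(u).
Substituting back, u = z**2 - 3*z - 2.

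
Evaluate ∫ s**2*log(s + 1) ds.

Use integration by parts with u = log(s + 1), dv = s**2 ds.
Then du = 1/(s + 1) ds and v = s**3/3.

s**3*log(s + 1)/3 - s**3/9 + s**2/6 - s/3 + log(s + 1)/3 + C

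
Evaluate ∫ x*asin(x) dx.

Use integration by parts with u = arcsin(x), dv = x dx.
Then du = 1/sqrt(-x**2 + 1) dx.

x**2*asin(x)/2 + x*sqrt(-x**2 + 1)/4 - asin(x)/4 + C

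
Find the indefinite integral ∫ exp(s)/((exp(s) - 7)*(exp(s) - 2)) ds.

log(exp(s) - 7)/5 - log(exp(s) - 2)/5 + C

Let u = e^s, du = e^s ds.
The integral becomes ∫ du/((u-7)(u-2)); decompose into partial fractions.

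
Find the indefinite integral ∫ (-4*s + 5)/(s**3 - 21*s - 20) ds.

-5*log(s - 5)/18 - log(s + 1)/2 + 7*log(s + 4)/9 + C

Factor the denominator: (s - 5)*(s + 1)*(s + 4).
Partial-fraction decomposition: 7/(9*(s + 4)) - 1/(2*(s + 1)) - 5/(18*(s - 5)).
Integrate each term: A/(s−a) contributes A·log|s−a|.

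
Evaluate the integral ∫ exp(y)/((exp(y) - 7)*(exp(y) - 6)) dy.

Let u = e^y, du = e^y dy.
The integral becomes ∫ du/((u-6)(u-7)); decompose into partial fractions.

log(exp(y) - 7) - log(exp(y) - 6) + C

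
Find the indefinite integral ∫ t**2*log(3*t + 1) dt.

t**3*log(3*t + 1)/3 - t**3/9 + t**2/18 - t/27 + log(3*t + 1)/81 + C

Use integration by parts with u = log(3*t + 1), dv = t**2 dt.
Then du = 3/(3*t + 1) dt and v = t**3/3.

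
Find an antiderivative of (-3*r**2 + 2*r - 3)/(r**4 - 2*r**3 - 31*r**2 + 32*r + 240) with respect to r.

Factor the denominator: (r - 5)*(r - 4)*(r + 3)*(r + 4).
Partial-fraction decomposition: 59/(72*(r + 4)) - 9/(14*(r + 3)) + 43/(56*(r - 4)) - 17/(18*(r - 5)).
Integrate each term: A/(r−a) contributes A·log|r−a|.

-17*log(r - 5)/18 + 43*log(r - 4)/56 - 9*log(r + 3)/14 + 59*log(r + 4)/72 + C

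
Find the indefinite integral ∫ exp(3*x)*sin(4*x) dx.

Let I denote the integral. Integrate by parts with u = sin(4*x), dv = exp(3*x) dx, so v = exp(3*x)/3: I = exp(3*x)*sin(4*x)/3 − (4/3)·∫ exp(3*x)*cos(4*x) dx.
Apply parts again with u = cos(4*x), dv = exp(3*x) dx: ∫ exp(3*x)*cos(4*x) dx = exp(3*x)*cos(4*x)/3 + (4/3)·I. Substituting back brings back I: I = exp(3*x)*sin(4*x)/3 - 4*exp(3*x)*cos(4*x)/9 − (16/9)·I.
Solving for I: (1 + 16/9)·I equals the remaining terms, so I = (9/25)·(exp(3*x)*sin(4*x)/3 - 4*exp(3*x)*cos(4*x)/9).

3*exp(3*x)*sin(4*x)/25 - 4*exp(3*x)*cos(4*x)/25 + C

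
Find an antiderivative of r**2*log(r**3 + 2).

r**3*log(r**3 + 2)/3 - r**3/3 + 2*log(r**3 + 2)/3 + C

Let u = r**3 + 2, so du = (3*r**2) dr.
The integral becomes (1/3)·∫ log(u) du; integrate by parts with u′=log(u), dv′=du.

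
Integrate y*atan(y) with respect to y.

y**2*atan(y)/2 - y/2 + atan(y)/2 + C

Use integration by parts with u = arctan(y), dv = y dy.
Then du = 1/(y**2 + 1) dy.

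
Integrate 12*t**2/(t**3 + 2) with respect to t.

4*log(t**3 + 2) + C

Let u = t**3 + 2, so du = (3*t**2) dt.
Rewriting, the integral becomes 4·∫ 1/u du = 4·log(u).
Substituting back, u = t**3 + 2.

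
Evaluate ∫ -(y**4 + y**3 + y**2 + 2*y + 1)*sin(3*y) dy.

y**4*cos(3*y)/3 - 4*y**3*sin(3*y)/9 + y**3*cos(3*y)/3 - y**2*sin(3*y)/3 - y**2*cos(3*y)/9 + 2*y*sin(3*y)/27 + 4*y*cos(3*y)/9 - 4*sin(3*y)/27 + 29*cos(3*y)/81 + C

Use integration by parts with u = y**4 + y**3 + y**2 + 2*y + 1, dv = -sin(3*y) dy, so v = cos(3*y)/3.
Apply parts 4 times (tabular method): alternate signs, differentiate u down to 0, integrate dv up.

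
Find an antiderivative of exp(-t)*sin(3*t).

-exp(-t)*sin(3*t)/10 - 3*exp(-t)*cos(3*t)/10 + C

Let I denote the integral. Integrate by parts with u = sin(3*t), dv = exp(-t) dt, so v = -exp(-t): I = -exp(-t)*sin(3*t) + 3·∫ exp(-t)*cos(3*t) dt.
Apply parts again with u = cos(3*t), dv = exp(-t) dt: ∫ exp(-t)*cos(3*t) dt = -exp(-t)*cos(3*t) − 3·I. Substituting back brings back I: I = -exp(-t)*sin(3*t) - 3*exp(-t)*cos(3*t) − 9·I.
Solving for I: (1 + 9)·I equals the remaining terms, so I = (1/10)·(-exp(-t)*sin(3*t) - 3*exp(-t)*cos(3*t)).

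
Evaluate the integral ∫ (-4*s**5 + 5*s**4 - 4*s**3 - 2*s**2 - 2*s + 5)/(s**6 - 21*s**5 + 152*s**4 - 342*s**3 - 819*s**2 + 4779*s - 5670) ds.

-28351*log(s - 7)/160 + 25567*log(s - 6)/81 - 4965*log(s - 5)/32 + 11029*log(s - 3)/864 - 739*log(s + 3)/12960 - 347/(72*s - 216) + C

Factor the denominator: (s - 7)*(s - 6)*(s - 5)*(s - 3)**2*(s + 3).
Partial-fraction decomposition: -739/(12960*(s + 3)) + 11029/(864*(s - 3)) + 347/(72*(s - 3)**2) - 4965/(32*(s - 5)) + 25567/(81*(s - 6)) - 28351/(160*(s - 7)).
Integrate each term; A/(s−a) gives A·log|s−a|; A/(s−a)² gives −A/(s−a).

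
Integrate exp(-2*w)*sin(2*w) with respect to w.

-exp(-2*w)*sin(2*w)/4 - exp(-2*w)*cos(2*w)/4 + C

Let I denote the integral. Integrate by parts with u = sin(2*w), dv = exp(-2*w) dw, so v = -exp(-2*w)/2: I = -exp(-2*w)*sin(2*w)/2 + ∫ exp(-2*w)*cos(2*w) dw.
Apply parts again with u = cos(2*w), dv = exp(-2*w) dw: ∫ exp(-2*w)*cos(2*w) dw = -exp(-2*w)*cos(2*w)/2 − I. Substituting back brings back I: I = -exp(-2*w)*sin(2*w)/2 - exp(-2*w)*cos(2*w)/2 − I.
Solving for I: (1 + 1)·I equals the remaining terms, so I = (1/2)·(-exp(-2*w)*sin(2*w)/2 - exp(-2*w)*cos(2*w)/2).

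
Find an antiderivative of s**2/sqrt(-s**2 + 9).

Substitute s = 3·sin(θ), so ds = 3·cos(θ) dθ and the radical becomes sqrt(-s**2 + 9) = 3·cos(θ) by the Pythagorean identity.
Integrate the resulting trig expression in θ, then back-substitute θ = asin(s/3), sin(θ) = s/3, cos(θ) = sqrt(-s**2 + 9)/3 (absorbing any constant into C).

-s*sqrt(-s**2 + 9)/2 + 9*asin(s/3)/2 + C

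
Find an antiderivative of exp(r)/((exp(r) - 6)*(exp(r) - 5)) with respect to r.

Let u = e^r, du = e^r dr.
The integral becomes ∫ du/((u-5)(u-6)); decompose into partial fractions.

log(exp(r) - 6) - log(exp(r) - 5) + C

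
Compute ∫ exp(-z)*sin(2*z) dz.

Let I denote the integral. Integrate by parts with u = sin(2*z), dv = exp(-z) dz, so v = -exp(-z): I = -exp(-z)*sin(2*z) + 2·∫ exp(-z)*cos(2*z) dz.
Apply parts again with u = cos(2*z), dv = exp(-z) dz: ∫ exp(-z)*cos(2*z) dz = -exp(-z)*cos(2*z) − 2·I. Substituting back brings back I: I = -exp(-z)*sin(2*z) - 2*exp(-z)*cos(2*z) − 4·I.
Solving for I: (1 + 4)·I equals the remaining terms, so I = (1/5)·(-exp(-z)*sin(2*z) - 2*exp(-z)*cos(2*z)).

-exp(-z)*sin(2*z)/5 - 2*exp(-z)*cos(2*z)/5 + C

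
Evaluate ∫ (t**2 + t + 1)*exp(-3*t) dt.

(-9*t**2 - 15*t - 14)*exp(-3*t)/27 + C

Use integration by parts with u = t**2 + t + 1, dv = exp(-3*t) dt, so v = -exp(-3*t)/3.
Apply parts 2 times (tabular method): alternate signs, differentiate u down to 0, integrate dv up.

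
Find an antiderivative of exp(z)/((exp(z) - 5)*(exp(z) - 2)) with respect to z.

Let u = e^z, du = e^z dz.
The integral becomes ∫ du/((u-2)(u-5)); decompose into partial fractions.

log(exp(z) - 5)/3 - log(exp(z) - 2)/3 + C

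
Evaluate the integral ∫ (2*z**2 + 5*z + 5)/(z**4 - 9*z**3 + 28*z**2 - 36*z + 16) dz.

19*log(z - 4)/4 - 3*log(z - 2)/4 - 4*log(z - 1) + 23/(2*z - 4) + C

Factor the denominator: (z - 4)*(z - 2)**2*(z - 1).
Partial-fraction decomposition: -4/(z - 1) - 3/(4*(z - 2)) - 23/(2*(z - 2)**2) + 19/(4*(z - 4)).
Integrate each term; A/(z−a) gives A·log|z−a|; A/(z−a)² gives −A/(z−a).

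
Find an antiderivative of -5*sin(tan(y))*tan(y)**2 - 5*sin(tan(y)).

5*cos(tan(y)) + C

Let u = tan(y), so du = (tan(y)**2 + 1) dy.
Rewriting, the integral becomes -5·∫ sin(u) du = -5·-cos(u).
Substituting back, u = tan(y).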